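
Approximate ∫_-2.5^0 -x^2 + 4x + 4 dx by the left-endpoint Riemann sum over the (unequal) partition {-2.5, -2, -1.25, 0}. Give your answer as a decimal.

-15.328125

Subinterval widths: 0.5, 0.75, 1.25.
Left endpoints: -2.5, -2, -1.25.
f(-2.5) = -12.25, f(-2) = -8, f(-1.25) = -2.5625.
Sum = Σ Δx_i · f(x_i).
Sum = -15.328125.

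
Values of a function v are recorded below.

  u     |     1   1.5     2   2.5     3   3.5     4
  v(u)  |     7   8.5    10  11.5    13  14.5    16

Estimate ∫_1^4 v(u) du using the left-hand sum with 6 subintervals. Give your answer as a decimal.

32.25

Δu = 0.5.
Sum = 0.5·[7 + 8.5 + 10 + 11.5 + 13 + 14.5] = 32.25.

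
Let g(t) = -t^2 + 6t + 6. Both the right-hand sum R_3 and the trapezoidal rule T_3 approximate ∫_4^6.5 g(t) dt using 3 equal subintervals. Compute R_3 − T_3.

-4.6875

R_3 ≈ 18.56481.
T_3 ≈ 23.25231.
R_3 − T_3 = -4.6875.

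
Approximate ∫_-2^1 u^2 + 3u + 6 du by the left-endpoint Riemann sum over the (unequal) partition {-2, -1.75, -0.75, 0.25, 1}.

14.234375

Subinterval widths: 0.25, 1, 1, 0.75.
Left endpoints: -2, -1.75, -0.75, 0.25.
f(-2) = 4, f(-1.75) = 3.8125, f(-0.75) = 4.3125, f(0.25) = 6.8125.
Sum = Σ Δu_i · f(u_i).
Sum = 14.234375.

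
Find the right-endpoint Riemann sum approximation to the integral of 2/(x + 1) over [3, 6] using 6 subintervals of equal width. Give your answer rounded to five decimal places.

Δx = (6 − 3)/6 = 0.5.
Right endpoints: 3.5, 4, 4.5, 5, 5.5, 6.
f(3.5) = 4/9, f(4) = 0.4, f(4.5) = 4/11, f(5) = 1/3, f(5.5) = 4/13, f(6) = 2/7.
Sum = Δx · [f(3.5) + f(4) + f(4.5) + ...].
Sum ≈ 1.06741.

1.06741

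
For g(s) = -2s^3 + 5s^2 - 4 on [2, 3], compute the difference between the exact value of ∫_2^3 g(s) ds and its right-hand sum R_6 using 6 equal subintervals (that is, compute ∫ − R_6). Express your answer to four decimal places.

Exact integral: ∫_2^3 g(s) ds ≈ -4.833333.
R_6 ≈ -5.962963.
Error ≈ -4.833333 − (-5.962963) ≈ 1.1296.

1.1296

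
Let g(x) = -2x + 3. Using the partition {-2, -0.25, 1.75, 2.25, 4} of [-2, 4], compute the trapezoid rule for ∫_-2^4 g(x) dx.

Subinterval widths: 1.75, 2, 0.5, 1.75.
g(-2) = 7, g(-0.25) = 3.5, g(1.75) = -0.5, g(2.25) = -1.5, g(4) = -5.
On each subinterval the trapezoid contributes (Δx_i/2)·[g(x_{i-1}) + g(x_i)].
Sum = 6.

6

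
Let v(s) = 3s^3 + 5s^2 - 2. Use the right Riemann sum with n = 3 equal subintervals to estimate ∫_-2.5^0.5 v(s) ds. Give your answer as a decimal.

Δs = (0.5 − (-2.5))/3 = 1.
Right endpoints: -1.5, -0.5, 0.5.
v(-1.5) = -0.875, v(-0.5) = -1.125, v(0.5) = -0.375.
Sum = Δs · [v(-1.5) + v(-0.5) + v(0.5)].
Sum = -2.375.

-2.375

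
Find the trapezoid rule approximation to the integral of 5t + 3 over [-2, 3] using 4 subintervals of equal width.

27.5

Δt = (3 − (-2))/4 = 1.25.
f(-2) = -7, f(-0.75) = -0.75, f(0.5) = 5.5, f(1.75) = 11.75, f(3) = 18.
T_4 = (Δt/2)·[f(t_0) + 2f(t_1) + 2f(t_2) + 2f(t_3) + f(t_4)].
Sum = 27.5.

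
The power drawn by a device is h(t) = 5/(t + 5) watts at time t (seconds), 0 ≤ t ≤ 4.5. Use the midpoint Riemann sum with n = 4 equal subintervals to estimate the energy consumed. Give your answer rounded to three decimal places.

Δt = (4.5 − 0)/4 = 1.125.
Midpoints: 0.5625, 1.6875, 2.8125, 3.9375.
h(0.5625) = 80/89, h(1.6875) = 80/107, h(2.8125) = 0.64, h(3.9375) = 80/143.
Sum = Δt · [h(0.5625) + h(1.6875) + h(2.8125) + h(3.9375)].
Sum ≈ 3.202.

3.202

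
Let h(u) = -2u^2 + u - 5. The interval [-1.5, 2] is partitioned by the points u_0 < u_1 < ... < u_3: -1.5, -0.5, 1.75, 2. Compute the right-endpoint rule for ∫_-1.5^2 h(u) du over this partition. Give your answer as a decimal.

Subinterval widths: 1, 2.25, 0.25.
Right endpoints: -0.5, 1.75, 2.
h(-0.5) = -6, h(1.75) = -9.375, h(2) = -11.
Sum = Σ Δu_i · h(u_i).
Sum = -29.84375.

-29.84375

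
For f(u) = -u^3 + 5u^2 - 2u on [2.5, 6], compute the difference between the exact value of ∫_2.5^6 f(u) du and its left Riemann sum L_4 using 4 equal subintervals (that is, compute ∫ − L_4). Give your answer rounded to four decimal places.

Exact integral: ∫_2.5^6 f(u) du ≈ -10.026042.
L_4 ≈ 12.161133.
Error ≈ -10.026042 − 12.161133 ≈ -22.1872.

-22.1872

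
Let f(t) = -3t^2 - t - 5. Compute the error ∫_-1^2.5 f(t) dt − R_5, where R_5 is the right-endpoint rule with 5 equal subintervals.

Exact integral: ∫_-1^2.5 f(t) dt = -36.75.
R_5 = -44.345.
Error = -36.75 − (-44.345) = 7.595.

7.595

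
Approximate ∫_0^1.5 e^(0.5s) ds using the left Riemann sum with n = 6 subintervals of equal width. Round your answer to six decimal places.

2.097283

Δs = (1.5 − 0)/6 = 0.25.
Left endpoints: 0, 0.25, 0.5, 0.75, 1, 1.25.
f(0) ≈ 1.000000, f(0.25) ≈ 1.133148, f(0.5) ≈ 1.284025, f(0.75) ≈ 1.454991, f(1) ≈ 1.648721, f(1.25) ≈ 1.868246.
Sum = Δs · [f(0) + f(0.25) + f(0.5) + ...].
Sum ≈ 2.097283.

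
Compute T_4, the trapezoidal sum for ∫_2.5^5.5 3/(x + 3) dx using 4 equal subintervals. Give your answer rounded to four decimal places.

Δx = (5.5 − 2.5)/4 = 0.75.
f(2.5) = 6/11, f(3.25) = 0.48, f(4) = 3/7, f(4.75) = 12/31, f(5.5) = 6/17.
T_4 = (Δx/2)·[f(x_0) + 2f(x_1) + 2f(x_2) + 2f(x_3) + f(x_4)].
Sum ≈ 1.3086.

1.3086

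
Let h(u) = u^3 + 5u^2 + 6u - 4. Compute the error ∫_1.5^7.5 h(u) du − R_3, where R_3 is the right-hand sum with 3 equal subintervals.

-798.5

Exact integral: ∫_1.5^7.5 h(u) du = 1625.25.
R_3 = 2423.75.
Error = 1625.25 − 2423.75 = -798.5.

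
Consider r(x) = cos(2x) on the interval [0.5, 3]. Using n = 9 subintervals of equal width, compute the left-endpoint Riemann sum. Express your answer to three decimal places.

-0.604

Δx = (3 − 0.5)/9 = 5/18.
Left endpoints: 0.5, 7/9, 19/18, 4/3, 29/18, 17/9, 13/6, 22/9, 49/18.
r(0.5) ≈ 0.540, r(7/9) ≈ 0.015, r(19/18) ≈ -0.514, r(4/3) ≈ -0.889, r(29/18) ≈ -0.997, r(17/9) ≈ -0.804, r(13/6) ≈ -0.370, r(22/9) ≈ 0.176, r(49/18) ≈ 0.668.
Sum = Δx · [r(0.5) + r(7/9) + r(19/18) + ...].
Sum ≈ -0.604.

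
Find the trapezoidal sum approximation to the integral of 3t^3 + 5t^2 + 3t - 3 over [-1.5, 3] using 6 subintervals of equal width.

Δt = (3 − (-1.5))/6 = 0.75.
f(-1.5) = -6.375, f(-0.75) = -3.703125, f(0) = -3, f(0.75) = 3.328125, f(1.5) = 22.875, f(2.25) = 63.234375, f(3) = 132.
T_6 = (Δt/2)·[f(t_0) + 2f(t_1) + ... + 2f(t_{5}) + f(t_6)].
Sum = 109.16015625.

109.16015625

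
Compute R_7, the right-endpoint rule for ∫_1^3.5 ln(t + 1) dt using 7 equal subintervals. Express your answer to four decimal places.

3.0239

Δt = (3.5 − 1)/7 = 5/14.
Right endpoints: 19/14, 12/7, 29/14, 17/7, 39/14, 22/7, 3.5.
f(19/14) ≈ 0.8575, f(12/7) ≈ 0.9985, f(29/14) ≈ 1.1221, f(17/7) ≈ 1.2321, f(39/14) ≈ 1.3312, f(22/7) ≈ 1.4214, f(3.5) ≈ 1.5041.
Sum = Δt · [f(19/14) + f(12/7) + f(29/14) + ...].
Sum ≈ 3.0239.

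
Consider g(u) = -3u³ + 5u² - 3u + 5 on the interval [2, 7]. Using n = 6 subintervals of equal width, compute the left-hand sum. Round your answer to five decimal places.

Δu = (7 − 2)/6 = 5/6.
Left endpoints: 2, 17/6, 11/3, 4.5, 16/3, 37/6.
g(2) = -5, g(17/6) = -2275/72, g(11/3) = -260/3, g(4.5) = -180.625, g(16/3) = -2915/9, g(37/6) = -526.875.
Sum = Δu · [g(2) + g(17/6) + g(11/3) + ...].
Sum ≈ -962.21065.

-962.21065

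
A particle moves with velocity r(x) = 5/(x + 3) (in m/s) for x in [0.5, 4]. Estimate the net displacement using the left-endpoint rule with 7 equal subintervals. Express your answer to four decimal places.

Δx = (4 − 0.5)/7 = 0.5.
Left endpoints: 0.5, 1, 1.5, 2, 2.5, 3, 3.5.
r(0.5) = 10/7, r(1) = 1.25, r(1.5) = 10/9, r(2) = 1, r(2.5) = 10/11, r(3) = 5/6, r(3.5) = 10/13.
Sum = Δx · [r(0.5) + r(1) + r(1.5) + ...].
Sum ≈ 3.6507.

3.6507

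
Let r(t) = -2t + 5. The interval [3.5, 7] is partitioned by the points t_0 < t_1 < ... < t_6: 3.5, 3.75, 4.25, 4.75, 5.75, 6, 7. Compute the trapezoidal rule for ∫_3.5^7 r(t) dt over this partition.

Subinterval widths: 0.25, 0.5, 0.5, 1, 0.25, 1.
r(3.5) = -2, r(3.75) = -2.5, r(4.25) = -3.5, r(4.75) = -4.5, r(5.75) = -6.5, r(6) = -7, r(7) = -9.
On each subinterval the trapezoid contributes (Δt_i/2)·[r(t_{i-1}) + r(t_i)].
Sum = -19.25.

-19.25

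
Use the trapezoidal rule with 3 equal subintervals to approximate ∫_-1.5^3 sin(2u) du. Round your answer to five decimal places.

-0.10372

Δu = (3 − (-1.5))/3 = 1.5.
f(-1.5) ≈ -0.14112, f(0) ≈ 0.00000, f(1.5) ≈ 0.14112, f(3) ≈ -0.27942.
T_3 = (Δu/2)·[f(u_0) + 2f(u_1) + 2f(u_2) + f(u_3)].
Sum ≈ -0.10372.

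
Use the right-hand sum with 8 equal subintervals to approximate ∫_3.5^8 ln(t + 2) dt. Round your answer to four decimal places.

9.3157

Δt = (8 − 3.5)/8 = 0.5625.
Right endpoints: 4.0625, 4.625, 5.1875, 5.75, 6.3125, 6.875, 7.4375, 8.
f(4.0625) ≈ 1.8021, f(4.625) ≈ 1.8909, f(5.1875) ≈ 1.9723, f(5.75) ≈ 2.0477, f(6.3125) ≈ 2.1178, f(6.875) ≈ 2.1832, f(7.4375) ≈ 2.2447, f(8) ≈ 2.3026.
Sum = Δt · [f(4.0625) + f(4.625) + f(5.1875) + ...].
Sum ≈ 9.3157.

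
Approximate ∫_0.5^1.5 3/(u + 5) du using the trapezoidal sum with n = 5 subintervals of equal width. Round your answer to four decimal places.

Δu = (1.5 − 0.5)/5 = 0.2.
f(0.5) = 6/11, f(0.7) = 10/19, f(0.9) = 30/59, f(1.1) = 30/61, f(1.3) = 10/21, f(1.5) = 6/13.
T_5 = (Δu/2)·[f(u_0) + 2f(u_1) + ... + 2f(u_{4}) + f(u_5)].
Sum ≈ 0.5013.

0.5013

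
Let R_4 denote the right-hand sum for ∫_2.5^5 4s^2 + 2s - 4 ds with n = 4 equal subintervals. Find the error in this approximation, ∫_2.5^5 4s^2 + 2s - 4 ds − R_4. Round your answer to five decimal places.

-25.65104

Exact integral: ∫_2.5^5 f(s) ds ≈ 154.5833333.
R_4 = 180.234375.
Error ≈ 154.5833333 − 180.234375 ≈ -25.65104.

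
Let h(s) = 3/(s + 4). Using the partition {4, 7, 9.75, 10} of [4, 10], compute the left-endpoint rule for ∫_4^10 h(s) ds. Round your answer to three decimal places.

1.930

Subinterval widths: 3, 2.75, 0.25.
Left endpoints: 4, 7, 9.75.
h(4) = 0.375, h(7) = 3/11, h(9.75) = 12/55.
Sum = Σ Δs_i · h(s_i).
Sum ≈ 1.930.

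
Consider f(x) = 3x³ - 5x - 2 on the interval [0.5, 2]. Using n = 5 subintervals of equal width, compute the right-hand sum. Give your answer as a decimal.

2.25

Δx = (2 − 0.5)/5 = 0.3.
Right endpoints: 0.8, 1.1, 1.4, 1.7, 2.
f(0.8) = -4.464, f(1.1) = -3.507, f(1.4) = -0.768, f(1.7) = 4.239, f(2) = 12.
Sum = Δx · [f(0.8) + f(1.1) + f(1.4) + f(1.7) + f(2)].
Sum = 2.25.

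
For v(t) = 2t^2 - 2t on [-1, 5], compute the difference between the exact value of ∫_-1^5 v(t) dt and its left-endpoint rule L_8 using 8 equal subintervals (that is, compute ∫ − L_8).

Exact integral: ∫_-1^5 v(t) dt = 60.
L_8 = 47.625.
Error = 60 − 47.625 = 12.375.

12.375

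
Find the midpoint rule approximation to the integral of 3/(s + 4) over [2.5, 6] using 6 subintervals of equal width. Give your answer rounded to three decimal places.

1.292

Δs = (6 − 2.5)/6 = 7/12.
Midpoints: 67/24, 3.375, 95/24, 109/24, 5.125, 137/24.
f(67/24) = 72/163, f(3.375) = 24/59, f(95/24) = 72/191, f(109/24) = 72/205, f(5.125) = 24/73, f(137/24) = 72/233.
Sum = Δs · [f(67/24) + f(3.375) + f(95/24) + ...].
Sum ≈ 1.292.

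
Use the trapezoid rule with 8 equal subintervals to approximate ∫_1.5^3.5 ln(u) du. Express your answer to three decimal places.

Δu = (3.5 − 1.5)/8 = 0.25.
f(1.5) ≈ 0.405, f(1.75) ≈ 0.560, f(2) ≈ 0.693, f(2.25) ≈ 0.811, f(2.5) ≈ 0.916, f(2.75) ≈ 1.012, f(3) ≈ 1.099, f(3.25) ≈ 1.179, f(3.5) ≈ 1.253.
T_8 = (Δu/2)·[f(u_0) + 2f(u_1) + ... + 2f(u_{7}) + f(u_8)].
Sum ≈ 1.774.

1.774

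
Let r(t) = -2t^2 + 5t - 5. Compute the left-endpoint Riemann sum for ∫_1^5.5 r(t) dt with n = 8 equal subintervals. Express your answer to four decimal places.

Δt = (5.5 − 1)/8 = 0.5625.
Left endpoints: 1, 1.5625, 2.125, 2.6875, 3.25, 3.8125, 4.375, 4.9375.
r(1) = -2, r(1.5625) = -2.0703125, r(2.125) = -3.40625, r(2.6875) = -6.0078125, r(3.25) = -9.875, r(3.8125) = -15.0078125, r(4.375) = -21.40625, r(4.9375) = -29.0703125.
Sum = Δt · [r(1) + r(1.5625) + r(2.125) + ...].
Sum ≈ -49.9746.

-49.9746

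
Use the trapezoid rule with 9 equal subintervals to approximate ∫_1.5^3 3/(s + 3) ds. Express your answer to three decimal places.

0.863

Δs = (3 − 1.5)/9 = 1/6.
f(1.5) = 2/3, f(5/3) = 9/14, f(11/6) = 18/29, f(2) = 0.6, f(13/6) = 18/31, f(7/3) = 0.5625, f(2.5) = 6/11, f(8/3) = 9/17, f(17/6) = 18/35, f(3) = 0.5.
T_9 = (Δs/2)·[f(s_0) + 2f(s_1) + ... + 2f(s_{8}) + f(s_9)].
Sum ≈ 0.863.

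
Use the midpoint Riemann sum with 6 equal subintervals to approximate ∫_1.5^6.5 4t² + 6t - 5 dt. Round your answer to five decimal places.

Δt = (6.5 − 1.5)/6 = 5/6.
Midpoints: 23/12, 2.75, 43/12, 53/12, 5.25, 73/12.
f(23/12) = 763/36, f(2.75) = 41.75, f(43/12) = 2443/36, f(53/12) = 3583/36, f(5.25) = 136.75, f(73/12) = 6463/36.
Sum = Δt · [f(23/12) + f(2.75) + f(43/12) + ...].
Sum ≈ 455.50926.

455.50926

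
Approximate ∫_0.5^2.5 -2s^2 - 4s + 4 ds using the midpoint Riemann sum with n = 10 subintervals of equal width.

-14.32

Δs = (2.5 − 0.5)/10 = 0.2.
Midpoints: 0.6, 0.8, 1, 1.2, 1.4, 1.6, 1.8, 2, 2.2, 2.4.
f(0.6) = 0.88, f(0.8) = -0.48, f(1) = -2, f(1.2) = -3.68, f(1.4) = -5.52, f(1.6) = -7.52, f(1.8) = -9.68, f(2) = -12, f(2.2) = -14.48, f(2.4) = -17.12.
Sum = Δs · [f(0.6) + f(0.8) + f(1) + ...].
Sum = -14.32.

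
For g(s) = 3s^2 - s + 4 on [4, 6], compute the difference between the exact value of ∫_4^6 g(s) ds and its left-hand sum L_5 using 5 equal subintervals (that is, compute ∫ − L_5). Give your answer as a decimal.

Exact integral: ∫_4^6 g(s) ds = 150.
L_5 = 138.56.
Error = 150 − 138.56 = 11.44.

11.44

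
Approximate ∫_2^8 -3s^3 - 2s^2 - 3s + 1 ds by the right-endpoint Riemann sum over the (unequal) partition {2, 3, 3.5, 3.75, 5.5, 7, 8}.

-4651.42578125

Subinterval widths: 1, 0.5, 0.25, 1.75, 1.5, 1.
Right endpoints: 3, 3.5, 3.75, 5.5, 7, 8.
f(3) = -107, f(3.5) = -162.625, f(3.75) = -196.578125, f(5.5) = -575.125, f(7) = -1147, f(8) = -1687.
Sum = Σ Δs_i · f(s_i).
Sum = -4651.42578125.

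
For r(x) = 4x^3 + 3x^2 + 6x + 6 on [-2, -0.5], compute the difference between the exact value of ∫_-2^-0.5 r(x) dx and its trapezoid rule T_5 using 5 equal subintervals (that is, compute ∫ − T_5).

Exact integral: ∫_-2^-0.5 r(x) dx = -10.3125.
T_5 = -10.5825.
Error = -10.3125 − (-10.5825) = 0.27.

0.27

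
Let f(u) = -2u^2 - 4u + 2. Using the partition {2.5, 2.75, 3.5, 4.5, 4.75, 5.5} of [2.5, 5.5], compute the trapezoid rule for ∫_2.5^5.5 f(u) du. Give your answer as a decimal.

Subinterval widths: 0.25, 0.75, 1, 0.25, 0.75.
f(2.5) = -20.5, f(2.75) = -24.125, f(3.5) = -36.5, f(4.5) = -56.5, f(4.75) = -62.125, f(5.5) = -80.5.
On each subinterval the trapezoid contributes (Δu_i/2)·[f(u_{i-1}) + f(u_i)].
Sum = -143.125.

-143.125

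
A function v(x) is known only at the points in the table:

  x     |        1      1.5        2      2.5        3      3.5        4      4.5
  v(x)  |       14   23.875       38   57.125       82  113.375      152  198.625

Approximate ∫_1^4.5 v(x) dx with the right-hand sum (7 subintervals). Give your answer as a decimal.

332.5

Δx = 0.5.
Sum = 0.5·[23.875 + 38 + 57.125 + 82 + 113.375 + 152 + 198.625] = 332.5.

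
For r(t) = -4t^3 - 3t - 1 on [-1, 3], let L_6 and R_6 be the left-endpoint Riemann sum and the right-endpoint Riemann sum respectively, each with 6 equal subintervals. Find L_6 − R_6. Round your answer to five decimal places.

L_6 ≈ -58.2222222.
R_6 ≈ -140.8888889.
L_6 − R_6 ≈ 82.66667.

82.66667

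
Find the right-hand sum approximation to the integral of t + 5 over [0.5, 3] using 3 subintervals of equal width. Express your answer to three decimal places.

Δt = (3 − 0.5)/3 = 5/6.
Right endpoints: 4/3, 13/6, 3.
f(4/3) = 19/3, f(13/6) = 43/6, f(3) = 8.
Sum = Δt · [f(4/3) + f(13/6) + f(3)].
Sum ≈ 17.917.

17.917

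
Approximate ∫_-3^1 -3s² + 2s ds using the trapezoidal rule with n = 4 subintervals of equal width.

-38

Δs = (1 − (-3))/4 = 1.
f(-3) = -33, f(-2) = -16, f(-1) = -5, f(0) = 0, f(1) = -1.
T_4 = (Δs/2)·[f(s_0) + 2f(s_1) + 2f(s_2) + 2f(s_3) + f(s_4)].
Sum = -38.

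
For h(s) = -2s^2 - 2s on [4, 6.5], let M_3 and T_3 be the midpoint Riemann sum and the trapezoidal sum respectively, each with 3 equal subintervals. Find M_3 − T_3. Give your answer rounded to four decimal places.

M_3 ≈ -166.377315.
T_3 ≈ -167.245370.
M_3 − T_3 ≈ 0.8681.

0.8681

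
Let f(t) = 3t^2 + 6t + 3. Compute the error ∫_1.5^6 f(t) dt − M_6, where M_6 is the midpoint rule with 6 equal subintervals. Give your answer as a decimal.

Exact integral: ∫_1.5^6 f(t) dt = 327.375.
M_6 = 326.7421875.
Error = 327.375 − 326.7421875 = 0.6328125.

0.6328125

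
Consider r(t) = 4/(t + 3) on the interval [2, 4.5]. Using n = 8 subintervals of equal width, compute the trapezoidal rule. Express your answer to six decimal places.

Δt = (4.5 − 2)/8 = 0.3125.
r(2) = 0.8, r(2.3125) = 64/85, r(2.625) = 32/45, r(2.9375) = 64/95, r(3.25) = 0.64, r(3.5625) = 64/105, r(3.875) = 32/55, r(4.1875) = 64/115, r(4.5) = 8/15.
T_8 = (Δt/2)·[r(t_0) + 2r(t_1) + ... + 2r(t_{7}) + r(t_8)].
Sum ≈ 1.622583.

1.622583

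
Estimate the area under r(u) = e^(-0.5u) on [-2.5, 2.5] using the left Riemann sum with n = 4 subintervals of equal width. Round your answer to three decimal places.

Δu = (2.5 − (-2.5))/4 = 1.25.
Left endpoints: -2.5, -1.25, 0, 1.25.
r(-2.5) ≈ 3.490, r(-1.25) ≈ 1.868, r(0) ≈ 1.000, r(1.25) ≈ 0.535.
Sum = Δu · [r(-2.5) + r(-1.25) + r(0) + r(1.25)].
Sum ≈ 8.617.

8.617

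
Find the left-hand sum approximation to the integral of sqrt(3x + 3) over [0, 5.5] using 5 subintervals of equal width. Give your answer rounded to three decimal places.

Δx = (5.5 − 0)/5 = 1.1.
Left endpoints: 0, 1.1, 2.2, 3.3, 4.4.
f(0) ≈ 1.732, f(1.1) ≈ 2.510, f(2.2) ≈ 3.098, f(3.3) ≈ 3.592, f(4.4) ≈ 4.025.
Sum = Δx · [f(0) + f(1.1) + f(2.2) + f(3.3) + f(4.4)].
Sum ≈ 16.453.

16.453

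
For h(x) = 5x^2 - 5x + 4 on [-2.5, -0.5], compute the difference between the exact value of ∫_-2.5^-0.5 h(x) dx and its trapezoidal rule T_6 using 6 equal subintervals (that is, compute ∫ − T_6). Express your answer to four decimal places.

-0.1852

Exact integral: ∫_-2.5^-0.5 h(x) dx ≈ 48.833333.
T_6 ≈ 49.018519.
Error ≈ 48.833333 − 49.018519 ≈ -0.1852.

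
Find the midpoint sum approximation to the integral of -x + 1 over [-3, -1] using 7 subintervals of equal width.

6

Δx = (-1 − (-3))/7 = 2/7.
Midpoints: -20/7, -18/7, -16/7, -2, -12/7, -10/7, -8/7.
f(-20/7) = 27/7, f(-18/7) = 25/7, f(-16/7) = 23/7, f(-2) = 3, f(-12/7) = 19/7, f(-10/7) = 17/7, f(-8/7) = 15/7.
Sum = Δx · [f(-20/7) + f(-18/7) + f(-16/7) + ...].
Sum = 6.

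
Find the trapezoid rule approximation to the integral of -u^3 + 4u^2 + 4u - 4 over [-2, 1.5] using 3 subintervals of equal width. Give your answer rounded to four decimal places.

4.1725

Δu = (1.5 − (-2))/3 = 7/6.
f(-2) = 12, f(-5/6) = -859/216, f(1/3) = -61/27, f(1.5) = 7.625.
T_3 = (Δu/2)·[f(u_0) + 2f(u_1) + 2f(u_2) + f(u_3)].
Sum ≈ 4.1725.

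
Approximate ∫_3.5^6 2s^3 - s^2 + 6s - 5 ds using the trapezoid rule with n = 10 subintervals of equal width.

Δs = (6 − 3.5)/10 = 0.25.
f(3.5) = 89.5, f(3.75) = 108.90625, f(4) = 131, f(4.25) = 155.96875, f(4.5) = 184, f(4.75) = 215.28125, f(5) = 250, f(5.25) = 288.34375, f(5.5) = 330.5, f(5.75) = 376.65625, f(6) = 427.
T_10 = (Δs/2)·[f(s_0) + 2f(s_1) + ... + 2f(s_{9}) + f(s_10)].
Sum = 574.7265625.

574.7265625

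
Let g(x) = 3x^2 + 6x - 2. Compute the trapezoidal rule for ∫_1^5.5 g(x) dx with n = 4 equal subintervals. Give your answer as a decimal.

246.97265625

Δx = (5.5 − 1)/4 = 1.125.
g(1) = 7, g(2.125) = 24.296875, g(3.25) = 49.1875, g(4.375) = 81.671875, g(5.5) = 121.75.
T_4 = (Δx/2)·[g(x_0) + 2g(x_1) + 2g(x_2) + 2g(x_3) + g(x_4)].
Sum = 246.97265625.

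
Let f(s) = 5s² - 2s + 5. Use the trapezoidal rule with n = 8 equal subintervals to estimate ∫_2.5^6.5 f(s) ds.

Δs = (6.5 − 2.5)/8 = 0.5.
f(2.5) = 31.25, f(3) = 44, f(3.5) = 59.25, f(4) = 77, f(4.5) = 97.25, f(5) = 120, f(5.5) = 145.25, f(6) = 173, f(6.5) = 203.25.
T_8 = (Δs/2)·[f(s_0) + 2f(s_1) + ... + 2f(s_{7}) + f(s_8)].
Sum = 416.5.

416.5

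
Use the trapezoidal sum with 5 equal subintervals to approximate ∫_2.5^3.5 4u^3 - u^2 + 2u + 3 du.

111.15

Δu = (3.5 − 2.5)/5 = 0.2.
f(2.5) = 64.25, f(2.7) = 79.842, f(2.9) = 97.946, f(3.1) = 118.754, f(3.3) = 142.458, f(3.5) = 169.25.
T_5 = (Δu/2)·[f(u_0) + 2f(u_1) + ... + 2f(u_{4}) + f(u_5)].
Sum = 111.15.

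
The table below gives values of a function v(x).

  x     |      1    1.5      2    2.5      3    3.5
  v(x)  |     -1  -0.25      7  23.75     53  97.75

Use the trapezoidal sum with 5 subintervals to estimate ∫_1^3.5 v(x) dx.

65.9375

Δx = 0.5.
T_5 = (0.5/2)·[(-1) + 2·(-0.25) + 2·7 + 2·23.75 + 2·53 + 97.75] = 65.9375.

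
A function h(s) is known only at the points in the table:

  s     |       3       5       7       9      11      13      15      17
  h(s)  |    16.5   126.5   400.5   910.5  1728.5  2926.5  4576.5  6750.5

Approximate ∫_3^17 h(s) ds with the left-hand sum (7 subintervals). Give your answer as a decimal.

21371

Δs = 2.
Sum = 2·[16.5 + 126.5 + 400.5 + 910.5 + 1728.5 + 2926.5 + 4576.5] = 21371.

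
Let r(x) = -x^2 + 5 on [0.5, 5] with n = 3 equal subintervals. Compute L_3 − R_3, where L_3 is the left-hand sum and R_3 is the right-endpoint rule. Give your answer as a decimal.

L_3 = -2.25.
R_3 = -39.375.
L_3 − R_3 = 37.125.

37.125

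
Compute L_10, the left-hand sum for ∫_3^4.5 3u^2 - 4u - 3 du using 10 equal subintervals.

Δu = (4.5 − 3)/10 = 0.15.
Left endpoints: 3, 3.15, 3.3, 3.45, 3.6, 3.75, 3.9, 4.05, 4.2, 4.35.
f(3) = 12, f(3.15) = 14.1675, f(3.3) = 16.47, f(3.45) = 18.9075, f(3.6) = 21.48, f(3.75) = 24.1875, f(3.9) = 27.03, f(4.05) = 30.0075, f(4.2) = 33.12, f(4.35) = 36.3675.
Sum = Δu · [f(3) + f(3.15) + f(3.3) + ...].
Sum = 35.060625.

35.060625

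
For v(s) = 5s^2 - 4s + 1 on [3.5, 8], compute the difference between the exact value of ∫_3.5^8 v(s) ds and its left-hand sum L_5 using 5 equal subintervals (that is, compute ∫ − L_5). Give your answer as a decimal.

105.3

Exact integral: ∫_3.5^8 v(s) ds = 682.875.
L_5 = 577.575.
Error = 682.875 − 577.575 = 105.3.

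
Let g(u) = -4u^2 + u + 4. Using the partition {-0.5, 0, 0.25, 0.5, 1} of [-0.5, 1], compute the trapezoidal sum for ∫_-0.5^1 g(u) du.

4.6875

Subinterval widths: 0.5, 0.25, 0.25, 0.5.
g(-0.5) = 2.5, g(0) = 4, g(0.25) = 4, g(0.5) = 3.5, g(1) = 1.
On each subinterval the trapezoid contributes (Δu_i/2)·[g(u_{i-1}) + g(u_i)].
Sum = 4.6875.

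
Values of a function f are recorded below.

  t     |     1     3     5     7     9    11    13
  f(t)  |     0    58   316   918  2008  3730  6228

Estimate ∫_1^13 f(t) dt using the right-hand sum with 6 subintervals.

26516

Δt = 2.
Sum = 2·[58 + 316 + 918 + 2008 + 3730 + 6228] = 26516.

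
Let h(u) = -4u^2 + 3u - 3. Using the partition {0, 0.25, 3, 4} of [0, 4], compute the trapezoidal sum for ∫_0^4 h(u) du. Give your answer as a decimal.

Subinterval widths: 0.25, 2.75, 1.
h(0) = -3, h(0.25) = -2.5, h(3) = -30, h(4) = -55.
On each subinterval the trapezoid contributes (Δu_i/2)·[h(u_{i-1}) + h(u_i)].
Sum = -87.875.

-87.875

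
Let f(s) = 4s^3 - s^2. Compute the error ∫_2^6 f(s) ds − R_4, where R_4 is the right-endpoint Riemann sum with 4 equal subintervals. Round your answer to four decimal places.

Exact integral: ∫_2^6 f(s) ds ≈ 1210.666667.
R_4 = 1642.
Error ≈ 1210.666667 − 1642 ≈ -431.3333.

-431.3333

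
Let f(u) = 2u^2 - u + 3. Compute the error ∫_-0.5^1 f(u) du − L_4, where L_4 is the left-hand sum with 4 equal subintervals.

Exact integral: ∫_-0.5^1 f(u) du = 4.875.
L_4 = 4.9453125.
Error = 4.875 − 4.9453125 = -0.0703125.

-0.0703125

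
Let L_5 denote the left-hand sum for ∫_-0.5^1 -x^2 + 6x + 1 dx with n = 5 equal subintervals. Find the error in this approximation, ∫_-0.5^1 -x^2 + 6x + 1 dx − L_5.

Exact integral: ∫_-0.5^1 f(x) dx = 3.375.
L_5 = 2.115.
Error = 3.375 − 2.115 = 1.26.

1.26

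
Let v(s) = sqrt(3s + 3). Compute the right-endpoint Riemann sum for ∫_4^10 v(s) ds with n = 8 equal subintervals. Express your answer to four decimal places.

29.9128

Δs = (10 − 4)/8 = 0.75.
Right endpoints: 4.75, 5.5, 6.25, 7, 7.75, 8.5, 9.25, 10.
v(4.75) ≈ 4.1533, v(5.5) ≈ 4.4159, v(6.25) ≈ 4.6637, v(7) ≈ 4.8990, v(7.75) ≈ 5.1235, v(8.5) ≈ 5.3385, v(9.25) ≈ 5.5453, v(10) ≈ 5.7446.
Sum = Δs · [v(4.75) + v(5.5) + v(6.25) + ...].
Sum ≈ 29.9128.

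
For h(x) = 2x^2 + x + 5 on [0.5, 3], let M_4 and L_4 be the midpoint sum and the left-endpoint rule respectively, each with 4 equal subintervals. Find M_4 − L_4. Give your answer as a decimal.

5.76171875

M_4 = 34.62890625.
L_4 = 28.8671875.
M_4 − L_4 = 5.76171875.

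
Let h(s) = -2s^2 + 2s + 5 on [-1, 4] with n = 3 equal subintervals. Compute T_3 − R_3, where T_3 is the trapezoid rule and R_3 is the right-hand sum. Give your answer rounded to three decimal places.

16.667

T_3 ≈ -7.96296.
R_3 ≈ -24.62963.
T_3 − R_3 ≈ 16.667.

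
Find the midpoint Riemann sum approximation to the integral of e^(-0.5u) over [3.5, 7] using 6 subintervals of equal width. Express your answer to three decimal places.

0.286

Δu = (7 − 3.5)/6 = 7/12.
Midpoints: 91/24, 4.375, 119/24, 133/24, 6.125, 161/24.
f(91/24) ≈ 0.150, f(4.375) ≈ 0.112, f(119/24) ≈ 0.084, f(133/24) ≈ 0.063, f(6.125) ≈ 0.047, f(161/24) ≈ 0.035.
Sum = Δu · [f(91/24) + f(4.375) + f(119/24) + ...].
Sum ≈ 0.286.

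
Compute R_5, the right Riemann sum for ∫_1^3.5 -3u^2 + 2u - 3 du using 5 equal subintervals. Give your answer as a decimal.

Δu = (3.5 − 1)/5 = 0.5.
Right endpoints: 1.5, 2, 2.5, 3, 3.5.
f(1.5) = -6.75, f(2) = -11, f(2.5) = -16.75, f(3) = -24, f(3.5) = -32.75.
Sum = Δu · [f(1.5) + f(2) + f(2.5) + f(3) + f(3.5)].
Sum = -45.625.

-45.625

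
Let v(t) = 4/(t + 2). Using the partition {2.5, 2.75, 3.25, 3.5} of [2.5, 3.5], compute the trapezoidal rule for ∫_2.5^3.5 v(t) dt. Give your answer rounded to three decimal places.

Subinterval widths: 0.25, 0.5, 0.25.
v(2.5) = 8/9, v(2.75) = 16/19, v(3.25) = 16/21, v(3.5) = 8/11.
On each subinterval the trapezoid contributes (Δt_i/2)·[v(t_{i-1}) + v(t_i)].
Sum ≈ 0.804.

0.804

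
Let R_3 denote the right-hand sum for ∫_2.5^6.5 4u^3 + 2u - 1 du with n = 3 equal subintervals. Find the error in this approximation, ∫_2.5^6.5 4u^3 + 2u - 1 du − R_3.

Exact integral: ∫_2.5^6.5 f(u) du = 1778.
R_3 = 2538.
Error = 1778 − 2538 = -760.

-760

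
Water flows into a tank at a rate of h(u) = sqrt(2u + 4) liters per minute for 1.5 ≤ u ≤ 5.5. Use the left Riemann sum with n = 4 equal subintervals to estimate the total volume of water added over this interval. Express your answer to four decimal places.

12.5679

Δu = (5.5 − 1.5)/4 = 1.
Left endpoints: 1.5, 2.5, 3.5, 4.5.
h(1.5) ≈ 2.6458, h(2.5) ≈ 3.0000, h(3.5) ≈ 3.3166, h(4.5) ≈ 3.6056.
Sum = Δu · [h(1.5) + h(2.5) + h(3.5) + h(4.5)].
Sum ≈ 12.5679.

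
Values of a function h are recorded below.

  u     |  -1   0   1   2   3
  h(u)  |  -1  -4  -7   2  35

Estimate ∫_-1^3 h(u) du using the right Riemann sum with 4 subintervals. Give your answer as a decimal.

Δu = 1.
Sum = 1·[(-4) + (-7) + 2 + 35] = 26.

26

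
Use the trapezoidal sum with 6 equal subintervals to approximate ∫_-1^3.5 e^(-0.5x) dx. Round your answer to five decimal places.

2.98438

Δx = (3.5 − (-1))/6 = 0.75.
f(-1) ≈ 1.64872, f(-0.25) ≈ 1.13315, f(0.5) ≈ 0.77880, f(1.25) ≈ 0.53526, f(2) ≈ 0.36788, f(2.75) ≈ 0.25284, f(3.5) ≈ 0.17377.
T_6 = (Δx/2)·[f(x_0) + 2f(x_1) + ... + 2f(x_{5}) + f(x_6)].
Sum ≈ 2.98438.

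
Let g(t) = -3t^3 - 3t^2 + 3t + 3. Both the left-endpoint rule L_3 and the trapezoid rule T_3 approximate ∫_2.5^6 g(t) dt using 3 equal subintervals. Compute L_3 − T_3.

396.59375

L_3 ≈ -724.11111.
T_3 ≈ -1120.70486.
L_3 − T_3 = 396.59375.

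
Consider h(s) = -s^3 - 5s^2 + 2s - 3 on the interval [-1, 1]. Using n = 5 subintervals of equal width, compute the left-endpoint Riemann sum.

Δs = (1 − (-1))/5 = 0.4.
Left endpoints: -1, -0.6, -0.2, 0.2, 0.6.
h(-1) = -9, h(-0.6) = -5.784, h(-0.2) = -3.592, h(0.2) = -2.808, h(0.6) = -3.816.
Sum = Δs · [h(-1) + h(-0.6) + h(-0.2) + h(0.2) + h(0.6)].
Sum = -10.

-10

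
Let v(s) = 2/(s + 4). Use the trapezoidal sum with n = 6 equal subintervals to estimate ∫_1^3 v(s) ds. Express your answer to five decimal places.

Δs = (3 − 1)/6 = 1/3.
v(1) = 0.4, v(4/3) = 0.375, v(5/3) = 6/17, v(2) = 1/3, v(7/3) = 6/19, v(8/3) = 0.3, v(3) = 2/7.
T_6 = (Δs/2)·[v(s_0) + 2v(s_1) + ... + 2v(s_{5}) + v(s_6)].
Sum ≈ 0.67331.

0.67331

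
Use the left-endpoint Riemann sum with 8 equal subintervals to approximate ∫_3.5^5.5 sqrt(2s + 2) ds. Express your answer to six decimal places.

6.548070

Δs = (5.5 − 3.5)/8 = 0.25.
Left endpoints: 3.5, 3.75, 4, 4.25, 4.5, 4.75, 5, 5.25.
f(3.5) ≈ 3.000000, f(3.75) ≈ 3.082207, f(4) ≈ 3.162278, f(4.25) ≈ 3.240370, f(4.5) ≈ 3.316625, f(4.75) ≈ 3.391165, f(5) ≈ 3.464102, f(5.25) ≈ 3.535534.
Sum = Δs · [f(3.5) + f(3.75) + f(4) + ...].
Sum ≈ 6.548070.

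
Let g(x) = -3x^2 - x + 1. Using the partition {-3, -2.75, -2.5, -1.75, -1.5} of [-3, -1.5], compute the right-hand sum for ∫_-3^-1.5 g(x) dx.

-14.4375

Subinterval widths: 0.25, 0.25, 0.75, 0.25.
Right endpoints: -2.75, -2.5, -1.75, -1.5.
g(-2.75) = -18.9375, g(-2.5) = -15.25, g(-1.75) = -6.4375, g(-1.5) = -4.25.
Sum = Σ Δx_i · g(x_i).
Sum = -14.4375.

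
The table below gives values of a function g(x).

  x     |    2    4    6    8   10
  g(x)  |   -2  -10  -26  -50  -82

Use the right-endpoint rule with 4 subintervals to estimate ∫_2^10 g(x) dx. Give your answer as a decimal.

Δx = 2.
Sum = 2·[(-10) + (-26) + (-50) + (-82)] = -336.

-336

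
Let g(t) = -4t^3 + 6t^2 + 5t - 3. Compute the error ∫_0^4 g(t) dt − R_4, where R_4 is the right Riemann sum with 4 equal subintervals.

82

Exact integral: ∫_0^4 g(t) dt = -100.
R_4 = -182.
Error = -100 − (-182) = 82.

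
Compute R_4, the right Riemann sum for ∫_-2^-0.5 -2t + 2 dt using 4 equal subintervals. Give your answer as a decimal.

Δt = (-0.5 − (-2))/4 = 0.375.
Right endpoints: -1.625, -1.25, -0.875, -0.5.
f(-1.625) = 5.25, f(-1.25) = 4.5, f(-0.875) = 3.75, f(-0.5) = 3.
Sum = Δt · [f(-1.625) + f(-1.25) + f(-0.875) + f(-0.5)].
Sum = 6.1875.

6.1875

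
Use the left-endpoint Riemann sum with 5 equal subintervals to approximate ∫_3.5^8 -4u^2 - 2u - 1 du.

-586.98

Δu = (8 − 3.5)/5 = 0.9.
Left endpoints: 3.5, 4.4, 5.3, 6.2, 7.1.
f(3.5) = -57, f(4.4) = -87.24, f(5.3) = -123.96, f(6.2) = -167.16, f(7.1) = -216.84.
Sum = Δu · [f(3.5) + f(4.4) + f(5.3) + f(6.2) + f(7.1)].
Sum = -586.98.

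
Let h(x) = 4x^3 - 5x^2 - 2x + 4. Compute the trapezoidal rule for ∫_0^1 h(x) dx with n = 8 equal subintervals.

2.3359375

Δx = (1 − 0)/8 = 0.125.
h(0) = 4, h(0.125) = 3.6796875, h(0.25) = 3.25, h(0.375) = 2.7578125, h(0.5) = 2.25, h(0.625) = 1.7734375, h(0.75) = 1.375, h(0.875) = 1.1015625, h(1) = 1.
T_8 = (Δx/2)·[h(x_0) + 2h(x_1) + ... + 2h(x_{7}) + h(x_8)].
Sum = 2.3359375.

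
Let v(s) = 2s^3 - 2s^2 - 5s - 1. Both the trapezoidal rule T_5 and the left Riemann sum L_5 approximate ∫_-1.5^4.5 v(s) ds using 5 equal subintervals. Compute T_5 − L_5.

T_5 = 98.58.
L_5 = 24.78.
T_5 − L_5 = 73.8.

73.8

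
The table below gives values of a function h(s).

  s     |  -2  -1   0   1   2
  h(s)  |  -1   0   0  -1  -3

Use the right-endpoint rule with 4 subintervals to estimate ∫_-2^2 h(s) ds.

Δs = 1.
Sum = 1·[0 + 0 + (-1) + (-3)] = -4.

-4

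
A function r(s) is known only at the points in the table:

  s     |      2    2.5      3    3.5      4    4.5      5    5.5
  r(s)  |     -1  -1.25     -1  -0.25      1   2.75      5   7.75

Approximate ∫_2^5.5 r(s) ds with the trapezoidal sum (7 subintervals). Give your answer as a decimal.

Δs = 0.5.
T_7 = (0.5/2)·[(-1) + 2·(-1.25) + 2·(-1) + 2·(-0.25) + 2·1 + 2·2.75 + 2·5 + 7.75] = 4.8125.

4.8125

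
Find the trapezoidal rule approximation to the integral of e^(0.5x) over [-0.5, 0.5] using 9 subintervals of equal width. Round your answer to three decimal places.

Δx = (0.5 − (-0.5))/9 = 1/9.
f(-0.5) ≈ 0.779, f(-7/18) ≈ 0.823, f(-5/18) ≈ 0.870, f(-1/6) ≈ 0.920, f(-1/18) ≈ 0.973, f(1/18) ≈ 1.028, f(1/6) ≈ 1.087, f(5/18) ≈ 1.149, f(7/18) ≈ 1.215, f(0.5) ≈ 1.284.
T_9 = (Δx/2)·[f(x_0) + 2f(x_1) + ... + 2f(x_{8}) + f(x_9)].
Sum ≈ 1.011.

1.011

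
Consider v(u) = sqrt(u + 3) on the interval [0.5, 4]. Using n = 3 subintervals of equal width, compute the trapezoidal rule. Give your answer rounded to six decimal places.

Δu = (4 − 0.5)/3 = 7/6.
v(0.5) ≈ 1.870829, v(5/3) ≈ 2.160247, v(17/6) ≈ 2.415229, v(4) ≈ 2.645751.
T_3 = (Δu/2)·[v(u_0) + 2v(u_1) + 2v(u_2) + v(u_3)].
Sum ≈ 7.972727.

7.972727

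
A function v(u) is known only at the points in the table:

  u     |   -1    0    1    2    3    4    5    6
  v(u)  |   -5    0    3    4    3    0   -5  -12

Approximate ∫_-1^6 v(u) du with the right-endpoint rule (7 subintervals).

Δu = 1.
Sum = 1·[0 + 3 + 4 + 3 + 0 + (-5) + (-12)] = -7.

-7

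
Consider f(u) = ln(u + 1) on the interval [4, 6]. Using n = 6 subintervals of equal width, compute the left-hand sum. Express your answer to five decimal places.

3.51757

Δu = (6 − 4)/6 = 1/3.
Left endpoints: 4, 13/3, 14/3, 5, 16/3, 17/3.
f(4) ≈ 1.60944, f(13/3) ≈ 1.67398, f(14/3) ≈ 1.73460, f(5) ≈ 1.79176, f(16/3) ≈ 1.84583, f(17/3) ≈ 1.89712.
Sum = Δu · [f(4) + f(13/3) + f(14/3) + ...].
Sum ≈ 3.51757.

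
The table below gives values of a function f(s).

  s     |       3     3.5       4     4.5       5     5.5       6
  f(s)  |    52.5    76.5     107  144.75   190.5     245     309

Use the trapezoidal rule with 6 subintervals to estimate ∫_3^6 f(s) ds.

Δs = 0.5.
T_6 = (0.5/2)·[52.5 + 2·76.5 + 2·107 + 2·144.75 + 2·190.5 + 2·245 + 309] = 472.25.

472.25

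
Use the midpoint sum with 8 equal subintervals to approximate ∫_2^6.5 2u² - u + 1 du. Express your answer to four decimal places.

162.8877

Δu = (6.5 − 2)/8 = 0.5625.
Midpoints: 2.28125, 2.84375, 3.40625, 3.96875, 4.53125, 5.09375, 5.65625, 6.21875.
f(2.28125) = 4673/512, f(2.84375) = 7337/512, f(3.40625) = 10649/512, f(3.96875) = 14609/512, f(4.53125) = 19217/512, f(5.09375) = 24473/512, f(5.65625) = 30377/512, f(6.21875) = 36929/512.
Sum = Δu · [f(2.28125) + f(2.84375) + f(3.40625) + ...].
Sum ≈ 162.8877.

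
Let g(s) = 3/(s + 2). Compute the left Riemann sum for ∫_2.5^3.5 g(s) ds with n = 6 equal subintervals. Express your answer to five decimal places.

Δs = (3.5 − 2.5)/6 = 1/6.
Left endpoints: 2.5, 8/3, 17/6, 3, 19/6, 10/3.
g(2.5) = 2/3, g(8/3) = 9/14, g(17/6) = 18/29, g(3) = 0.6, g(19/6) = 18/31, g(10/3) = 0.5625.
Sum = Δs · [g(2.5) + g(8/3) + g(17/6) + ...].
Sum ≈ 0.61223.

0.61223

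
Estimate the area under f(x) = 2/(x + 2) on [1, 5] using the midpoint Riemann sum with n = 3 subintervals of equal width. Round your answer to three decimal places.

Δx = (5 − 1)/3 = 4/3.
Midpoints: 5/3, 3, 13/3.
f(5/3) = 6/11, f(3) = 0.4, f(13/3) = 6/19.
Sum = Δx · [f(5/3) + f(3) + f(13/3)].
Sum ≈ 1.682.

1.682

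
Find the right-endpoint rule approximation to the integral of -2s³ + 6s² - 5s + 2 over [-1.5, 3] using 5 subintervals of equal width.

-3.42

Δs = (3 − (-1.5))/5 = 0.9.
Right endpoints: -0.6, 0.3, 1.2, 2.1, 3.
f(-0.6) = 7.592, f(0.3) = 0.986, f(1.2) = 1.184, f(2.1) = -0.562, f(3) = -13.
Sum = Δs · [f(-0.6) + f(0.3) + f(1.2) + f(2.1) + f(3)].
Sum = -3.42.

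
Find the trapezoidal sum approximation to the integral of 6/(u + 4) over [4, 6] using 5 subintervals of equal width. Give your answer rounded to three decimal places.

Δu = (6 − 4)/5 = 0.4.
f(4) = 0.75, f(4.4) = 5/7, f(4.8) = 15/22, f(5.2) = 15/23, f(5.6) = 0.625, f(6) = 0.6.
T_5 = (Δu/2)·[f(u_0) + 2f(u_1) + ... + 2f(u_{4}) + f(u_5)].
Sum ≈ 1.339.

1.339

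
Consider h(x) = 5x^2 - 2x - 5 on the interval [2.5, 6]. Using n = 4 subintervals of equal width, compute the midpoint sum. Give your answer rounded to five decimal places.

Δx = (6 − 2.5)/4 = 0.875.
Midpoints: 2.9375, 3.8125, 4.6875, 5.5625.
h(2.9375) = 32.26953125, h(3.8125) = 60.05078125, h(4.6875) = 95.48828125, h(5.5625) = 138.58203125.
Sum = Δx · [h(2.9375) + h(3.8125) + h(4.6875) + h(5.5625)].
Sum ≈ 285.59180.

285.59180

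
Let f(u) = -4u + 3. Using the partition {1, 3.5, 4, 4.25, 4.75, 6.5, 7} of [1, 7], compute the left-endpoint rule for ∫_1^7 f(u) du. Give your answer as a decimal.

Subinterval widths: 2.5, 0.5, 0.25, 0.5, 1.75, 0.5.
Left endpoints: 1, 3.5, 4, 4.25, 4.75, 6.5.
f(1) = -1, f(3.5) = -11, f(4) = -13, f(4.25) = -14, f(4.75) = -16, f(6.5) = -23.
Sum = Σ Δu_i · f(u_i).
Sum = -57.75.

-57.75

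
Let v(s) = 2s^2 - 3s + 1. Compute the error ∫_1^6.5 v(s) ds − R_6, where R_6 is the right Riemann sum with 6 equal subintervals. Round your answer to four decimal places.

-31.7905

Exact integral: ∫_1^6.5 v(s) ds ≈ 126.041667.
R_6 ≈ 157.832176.
Error ≈ 126.041667 − 157.832176 ≈ -31.7905.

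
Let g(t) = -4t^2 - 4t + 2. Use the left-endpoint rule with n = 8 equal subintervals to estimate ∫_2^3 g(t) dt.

-31.84375

Δt = (3 − 2)/8 = 0.125.
Left endpoints: 2, 2.125, 2.25, 2.375, 2.5, 2.625, 2.75, 2.875.
g(2) = -22, g(2.125) = -24.5625, g(2.25) = -27.25, g(2.375) = -30.0625, g(2.5) = -33, g(2.625) = -36.0625, g(2.75) = -39.25, g(2.875) = -42.5625.
Sum = Δt · [g(2) + g(2.125) + g(2.25) + ...].
Sum = -31.84375.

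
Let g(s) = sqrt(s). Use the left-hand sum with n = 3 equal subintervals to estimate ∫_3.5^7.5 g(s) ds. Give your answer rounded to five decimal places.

8.73679

Δs = (7.5 − 3.5)/3 = 4/3.
Left endpoints: 3.5, 29/6, 37/6.
g(3.5) ≈ 1.87083, g(29/6) ≈ 2.19848, g(37/6) ≈ 2.48328.
Sum = Δs · [g(3.5) + g(29/6) + g(37/6)].
Sum ≈ 8.73679.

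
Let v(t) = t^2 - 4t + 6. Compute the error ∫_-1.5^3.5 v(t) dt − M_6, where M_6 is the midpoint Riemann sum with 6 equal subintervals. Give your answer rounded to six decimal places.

Exact integral: ∫_-1.5^3.5 v(t) dt ≈ 25.41666667.
M_6 ≈ 25.12731481.
Error ≈ 25.41666667 − 25.12731481 ≈ 0.289352.

0.289352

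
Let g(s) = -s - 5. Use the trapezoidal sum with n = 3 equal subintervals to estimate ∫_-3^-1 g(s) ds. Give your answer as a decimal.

-6

Δs = (-1 − (-3))/3 = 2/3.
g(-3) = -2, g(-7/3) = -8/3, g(-5/3) = -10/3, g(-1) = -4.
T_3 = (Δs/2)·[g(s_0) + 2g(s_1) + 2g(s_2) + g(s_3)].
Sum = -6.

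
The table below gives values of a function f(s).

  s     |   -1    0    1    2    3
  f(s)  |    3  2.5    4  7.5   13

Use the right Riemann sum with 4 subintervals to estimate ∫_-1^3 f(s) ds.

27

Δs = 1.
Sum = 1·[2.5 + 4 + 7.5 + 13] = 27.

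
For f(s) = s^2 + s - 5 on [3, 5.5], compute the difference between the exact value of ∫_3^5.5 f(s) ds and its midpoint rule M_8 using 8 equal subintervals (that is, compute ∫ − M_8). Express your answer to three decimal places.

0.020

Exact integral: ∫_3^5.5 f(s) ds ≈ 44.58333.
M_8 ≈ 44.56299.
Error ≈ 44.58333 − 44.56299 ≈ 0.020.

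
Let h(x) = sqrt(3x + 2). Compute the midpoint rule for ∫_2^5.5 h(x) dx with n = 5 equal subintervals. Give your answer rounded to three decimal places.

Δx = (5.5 − 2)/5 = 0.7.
Midpoints: 2.35, 3.05, 3.75, 4.45, 5.15.
h(2.35) ≈ 3.008, h(3.05) ≈ 3.339, h(3.75) ≈ 3.640, h(4.45) ≈ 3.918, h(5.15) ≈ 4.177.
Sum = Δx · [h(2.35) + h(3.05) + h(3.75) + h(4.45) + h(5.15)].
Sum ≈ 12.658.

12.658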